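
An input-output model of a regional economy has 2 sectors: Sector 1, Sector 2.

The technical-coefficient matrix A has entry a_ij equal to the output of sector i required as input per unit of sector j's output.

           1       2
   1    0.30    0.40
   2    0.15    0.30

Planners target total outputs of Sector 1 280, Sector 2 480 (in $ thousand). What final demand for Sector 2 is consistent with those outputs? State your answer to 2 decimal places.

d_2 = 294.00

I − A =
  [   0.70    -0.40]
  [  -0.15     0.70]
d = (I − A) x:
  d_1 = (+0.70)·280 + (-0.40)·480 = 4.00
  d_2 = (-0.15)·280 + (+0.70)·480 = 294.00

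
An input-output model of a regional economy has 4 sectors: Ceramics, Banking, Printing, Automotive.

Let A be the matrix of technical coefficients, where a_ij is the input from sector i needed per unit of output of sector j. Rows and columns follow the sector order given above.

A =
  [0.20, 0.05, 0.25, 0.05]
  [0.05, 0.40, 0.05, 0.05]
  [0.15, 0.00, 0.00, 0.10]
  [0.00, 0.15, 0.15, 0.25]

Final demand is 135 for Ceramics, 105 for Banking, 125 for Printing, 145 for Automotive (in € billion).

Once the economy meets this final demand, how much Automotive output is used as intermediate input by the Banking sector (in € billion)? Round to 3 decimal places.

I − A =
  [   0.80    -0.05    -0.25    -0.05]
  [  -0.05     0.60    -0.05    -0.05]
  [  -0.15     0.00     1.00    -0.10]
  [   0.00    -0.15    -0.15     0.75]
Compute the cofactors C_ij = (−1)^(i+j)·(3×3 minor ij) of I−A; the adjugate is their transpose:
adj(I−A) = Cᵀ =
  [ 0.432750   0.048000   0.117750   0.047750]
  [ 0.043500   0.558750   0.045750   0.046250]
  [ 0.067125   0.018750   0.351750   0.052625]
  [ 0.022125   0.115500   0.079500   0.454625]
det(I−A) = Σ_j (I−A)_1j·C_1j = (0.80)(0.432750) + (-0.05)(0.043500) + (-0.25)(0.067125) + (-0.05)(0.022125) = 0.3261375
(I − A)⁻¹ = adj(I−A) / det(I−A) ≈
  [   1.3269     0.1472     0.3610     0.1464]
  [   0.1334     1.7132     0.1403     0.1418]
  [   0.2058     0.0575     1.0785     0.1614]
  [   0.0678     0.3541     0.2438     1.3940]
First solve x = (I − A)⁻¹ d = adj(I−A)·d / det(I−A); in particular x_2 = (0.043500·135 + 0.558750·105 + 0.045750·125 + 0.046250·145) / 0.3261375 = 76.96625 / 0.3261375 ≈ 235.99325.
Intermediate flow from 4 to 2: z_42 = a_42 · x_2 = 0.15 × 76.96625 / 0.3261375 = 11.5449375 / 0.3261375 ≈ 35.399.

z_42 = 35.399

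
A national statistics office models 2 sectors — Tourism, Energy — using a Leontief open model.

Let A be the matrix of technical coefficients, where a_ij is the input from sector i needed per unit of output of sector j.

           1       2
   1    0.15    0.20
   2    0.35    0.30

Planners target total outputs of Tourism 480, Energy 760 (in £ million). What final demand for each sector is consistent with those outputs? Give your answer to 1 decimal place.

d_1 = 256.0, d_2 = 364.0

I − A =
  [   0.85    -0.20]
  [  -0.35     0.70]
d = (I − A) x:
  d_1 = (+0.85)·480 + (-0.20)·760 = 256.0
  d_2 = (-0.35)·480 + (+0.70)·760 = 364.0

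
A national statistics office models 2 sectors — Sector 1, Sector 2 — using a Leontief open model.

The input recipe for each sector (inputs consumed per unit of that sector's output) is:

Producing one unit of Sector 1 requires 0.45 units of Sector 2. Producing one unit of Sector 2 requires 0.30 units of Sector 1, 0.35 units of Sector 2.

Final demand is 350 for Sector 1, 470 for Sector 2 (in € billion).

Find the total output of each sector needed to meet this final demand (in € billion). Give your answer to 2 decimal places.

x_1 = 715.53, x_2 = 1218.45

I − A =
  [   1.00    -0.30]
  [  -0.45     0.65]
det(I−A) = (1.00)(0.65) − (-0.30)(-0.45) = 0.5150
adj(I−A) = [[0.65, 0.30], [0.45, 1.00]]
(I − A)⁻¹ = adj(I−A) / det(I−A) ≈
  [   1.2621     0.5825]
  [   0.8738     1.9417]
x = (I − A)⁻¹ d = adj(I−A)·d / det(I−A), with det(I−A) = 0.5150:
  x_1 = (0.65·350 + 0.30·470) / 0.5150 = 368.50 / 0.5150 ≈ 715.53
  x_2 = (0.45·350 + 1.00·470) / 0.5150 = 627.50 / 0.5150 ≈ 1218.45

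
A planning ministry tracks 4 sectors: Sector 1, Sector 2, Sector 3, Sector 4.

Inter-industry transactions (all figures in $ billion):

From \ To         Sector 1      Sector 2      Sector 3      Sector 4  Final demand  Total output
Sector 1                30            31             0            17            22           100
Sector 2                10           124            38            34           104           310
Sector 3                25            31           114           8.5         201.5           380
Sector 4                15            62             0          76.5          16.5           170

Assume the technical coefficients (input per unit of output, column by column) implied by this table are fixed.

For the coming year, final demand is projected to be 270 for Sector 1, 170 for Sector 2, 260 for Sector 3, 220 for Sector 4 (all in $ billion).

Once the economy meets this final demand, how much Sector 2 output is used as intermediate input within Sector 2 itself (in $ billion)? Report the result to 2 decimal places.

Technical coefficients a_ij = z_ij / X_j:
  a_11 = 30/100 = 0.30, a_21 = 10/100 = 0.10, a_31 = 25/100 = 0.25, a_41 = 15/100 = 0.15
  a_12 = 31/310 = 0.10, a_22 = 124/310 = 0.40, a_32 = 31/310 = 0.10, a_42 = 62/310 = 0.20
  a_13 = 0/380 = 0.00, a_23 = 38/380 = 0.10, a_33 = 114/380 = 0.30, a_43 = 0/380 = 0.00
  a_14 = 17/170 = 0.10, a_24 = 34/170 = 0.20, a_34 = 8.5/170 = 0.05, a_44 = 76.5/170 = 0.45
I − A =
  [   0.70    -0.10     0.00    -0.10]
  [  -0.10     0.60    -0.10    -0.20]
  [  -0.25    -0.10     0.70    -0.05]
  [  -0.15    -0.20     0.00     0.55]
Compute the cofactors C_ij = (−1)^(i+j)·(3×3 minor ij) of I−A; the adjugate is their transpose:
adj(I−A) = Cᵀ =
  [ 0.1965   0.0525   0.0075   0.0555]
  [ 0.0740   0.2590   0.0370   0.1110]
  [ 0.0865   0.0635   0.1835   0.0555]
  [ 0.0805   0.1085   0.0155   0.2775]
det(I−A) = Σ_j (I−A)_1j·C_1j = (0.70)(0.1965) + (-0.10)(0.0740) + (0.00)(0.0865) + (-0.10)(0.0805) = 0.1221
(I − A)⁻¹ = adj(I−A) / det(I−A) ≈
  [   1.6093     0.4300     0.0614     0.4545]
  [   0.6061     2.1212     0.3030     0.9091]
  [   0.7084     0.5201     1.5029     0.4545]
  [   0.6593     0.8886     0.1269     2.2727]
First solve x = (I − A)⁻¹ d = adj(I−A)·d / det(I−A); in particular x_2 = (0.0740·270 + 0.2590·170 + 0.0370·260 + 0.1110·220) / 0.1221 = 98.05 / 0.1221 ≈ 803.0303.
Intermediate flow from 2 to 2: z_22 = a_22 · x_2 = 0.40 × 98.05 / 0.1221 = 39.22 / 0.1221 ≈ 321.21.

z_22 = 321.21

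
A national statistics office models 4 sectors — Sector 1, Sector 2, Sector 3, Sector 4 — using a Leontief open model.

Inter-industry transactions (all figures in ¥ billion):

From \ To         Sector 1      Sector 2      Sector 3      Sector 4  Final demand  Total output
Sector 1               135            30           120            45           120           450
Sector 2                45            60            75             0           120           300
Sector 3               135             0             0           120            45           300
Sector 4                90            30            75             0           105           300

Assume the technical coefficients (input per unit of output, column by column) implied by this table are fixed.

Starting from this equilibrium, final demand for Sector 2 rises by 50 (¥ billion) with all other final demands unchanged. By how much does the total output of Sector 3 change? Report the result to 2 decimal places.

Δx_3 = 11.03

Technical coefficients a_ij = z_ij / X_j:
  a_11 = 135/450 = 0.30, a_21 = 45/450 = 0.10, a_31 = 135/450 = 0.30, a_41 = 90/450 = 0.20
  a_12 = 30/300 = 0.10, a_22 = 60/300 = 0.20, a_32 = 0/300 = 0.00, a_42 = 30/300 = 0.10
  a_13 = 120/300 = 0.40, a_23 = 75/300 = 0.25, a_33 = 0/300 = 0.00, a_43 = 75/300 = 0.25
  a_14 = 45/300 = 0.15, a_24 = 0/300 = 0.00, a_34 = 120/300 = 0.40, a_44 = 0/300 = 0.00
I − A =
  [   0.70    -0.10    -0.40    -0.15]
  [  -0.10     0.80    -0.25     0.00]
  [  -0.30     0.00     1.00    -0.40]
  [  -0.20    -0.10    -0.25     1.00]
Compute the cofactors C_ij = (−1)^(i+j)·(3×3 minor ij) of I−A; the adjugate is their transpose:
adj(I−A) = Cᵀ =
  [ 0.71000   0.12100   0.37875   0.25800]
  [ 0.18500   0.43675   0.21125   0.11225]
  [ 0.30800   0.07050   0.52450   0.25600]
  [ 0.23750   0.08550   0.22800   0.44650]
det(I−A) = Σ_j (I−A)_1j·C_1j = (0.70)(0.71000) + (-0.10)(0.18500) + (-0.40)(0.30800) + (-0.15)(0.23750) = 0.319675
(I − A)⁻¹ = adj(I−A) / det(I−A) ≈
  [   2.2210     0.3785     1.1848     0.8071]
  [   0.5787     1.3662     0.6608     0.3511]
  [   0.9635     0.2205     1.6407     0.8008]
  [   0.7429     0.2675     0.7132     1.3967]
Δx = (I − A)⁻¹ Δd with Δd having +50 in the Sector 2 component and 0 elsewhere.
So Δx_3 = L_32 · (+50), where L_32 = adj(I−A)_32 / det(I−A) = 0.07050 / 0.319675.
Δx_3 = 0.07050 × (+50) / 0.319675 = 3.525 / 0.319675 ≈ 11.03.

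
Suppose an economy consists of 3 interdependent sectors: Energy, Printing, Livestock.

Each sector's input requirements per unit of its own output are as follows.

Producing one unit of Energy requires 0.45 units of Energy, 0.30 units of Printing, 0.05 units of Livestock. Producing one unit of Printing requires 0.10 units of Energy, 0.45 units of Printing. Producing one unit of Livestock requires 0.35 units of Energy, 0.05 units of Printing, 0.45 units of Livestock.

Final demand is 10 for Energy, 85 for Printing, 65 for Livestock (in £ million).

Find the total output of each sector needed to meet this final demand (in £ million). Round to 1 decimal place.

I − A =
  [   0.55    -0.10    -0.35]
  [  -0.30     0.55    -0.05]
  [  -0.05     0.00     0.55]
Cofactors of I−A, C_ij = (−1)^(i+j)·(minor ij) (rows/columns in the sector order above):
  C_11 = (0.55)(0.55) − (-0.05)(0.00) = 0.3025
  C_12 = −[(-0.30)(0.55) − (-0.05)(-0.05)] = 0.1675
  C_13 = (-0.30)(0.00) − (0.55)(-0.05) = 0.0275
  C_21 = −[(-0.10)(0.55) − (-0.35)(0.00)] = 0.0550
  C_22 = (0.55)(0.55) − (-0.35)(-0.05) = 0.2850
  C_23 = −[(0.55)(0.00) − (-0.10)(-0.05)] = 0.0050
  C_31 = (-0.10)(-0.05) − (-0.35)(0.55) = 0.1975
  C_32 = −[(0.55)(-0.05) − (-0.35)(-0.30)] = 0.1325
  C_33 = (0.55)(0.55) − (-0.10)(-0.30) = 0.2725
det(I−A) = Σ_j (I−A)_1j·C_1j = (0.55)(0.3025) + (-0.10)(0.1675) + (-0.35)(0.0275) = 0.1400
adj(I−A) = Cᵀ =
  [ 0.3025   0.0550   0.1975]
  [ 0.1675   0.2850   0.1325]
  [ 0.0275   0.0050   0.2725]
(I − A)⁻¹ = adj(I−A) / det(I−A) ≈
  [   2.1607     0.3929     1.4107]
  [   1.1964     2.0357     0.9464]
  [   0.1964     0.0357     1.9464]
x = (I − A)⁻¹ d = adj(I−A)·d / det(I−A), with det(I−A) = 0.1400:
  x_1 = (0.3025·10 + 0.0550·85 + 0.1975·65) / 0.1400 = 20.5375 / 0.1400 ≈ 146.7
  x_2 = (0.1675·10 + 0.2850·85 + 0.1325·65) / 0.1400 = 34.5125 / 0.1400 ≈ 246.5
  x_3 = (0.0275·10 + 0.0050·85 + 0.2725·65) / 0.1400 = 18.4125 / 0.1400 ≈ 131.5

x_1 = 146.7, x_2 = 246.5, x_3 = 131.5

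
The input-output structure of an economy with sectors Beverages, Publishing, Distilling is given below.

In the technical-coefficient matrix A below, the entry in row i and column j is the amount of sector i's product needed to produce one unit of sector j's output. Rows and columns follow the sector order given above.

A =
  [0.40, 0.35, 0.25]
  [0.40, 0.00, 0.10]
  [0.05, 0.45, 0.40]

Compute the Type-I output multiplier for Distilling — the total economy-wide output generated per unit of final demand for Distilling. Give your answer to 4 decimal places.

m_3 = 4.7694

I − A =
  [   0.60    -0.35    -0.25]
  [  -0.40     1.00    -0.10]
  [  -0.05    -0.45     0.60]
Cofactors of I−A, C_ij = (−1)^(i+j)·(minor ij) (rows/columns in the sector order above):
  C_11 = (1.00)(0.60) − (-0.10)(-0.45) = 0.5550
  C_12 = −[(-0.40)(0.60) − (-0.10)(-0.05)] = 0.2450
  C_13 = (-0.40)(-0.45) − (1.00)(-0.05) = 0.2300
  C_21 = −[(-0.35)(0.60) − (-0.25)(-0.45)] = 0.3225
  C_22 = (0.60)(0.60) − (-0.25)(-0.05) = 0.3475
  C_23 = −[(0.60)(-0.45) − (-0.35)(-0.05)] = 0.2875
  C_31 = (-0.35)(-0.10) − (-0.25)(1.00) = 0.2850
  C_32 = −[(0.60)(-0.10) − (-0.25)(-0.40)] = 0.1600
  C_33 = (0.60)(1.00) − (-0.35)(-0.40) = 0.4600
det(I−A) = Σ_j (I−A)_1j·C_1j = (0.60)(0.5550) + (-0.35)(0.2450) + (-0.25)(0.2300) = 0.18975
adj(I−A) = Cᵀ =
  [ 0.5550   0.3225   0.2850]
  [ 0.2450   0.3475   0.1600]
  [ 0.2300   0.2875   0.4600]
(I − A)⁻¹ = adj(I−A) / det(I−A) ≈
  [   2.92490     1.69960     1.50198]
  [   1.29117     1.83136     0.84321]
  [   1.21212     1.51515     2.42424]
The output multiplier for sector j is the column-j sum of the Leontief inverse (I − A)⁻¹ = adj(I−A) / det(I−A).
Column 3 of adj(I−A): (0.2850, 0.1600, 0.4600); det(I−A) = 0.18975.
m_3 = (0.2850 + 0.1600 + 0.4600) / 0.18975 = 0.905 / 0.18975 ≈ 4.7694.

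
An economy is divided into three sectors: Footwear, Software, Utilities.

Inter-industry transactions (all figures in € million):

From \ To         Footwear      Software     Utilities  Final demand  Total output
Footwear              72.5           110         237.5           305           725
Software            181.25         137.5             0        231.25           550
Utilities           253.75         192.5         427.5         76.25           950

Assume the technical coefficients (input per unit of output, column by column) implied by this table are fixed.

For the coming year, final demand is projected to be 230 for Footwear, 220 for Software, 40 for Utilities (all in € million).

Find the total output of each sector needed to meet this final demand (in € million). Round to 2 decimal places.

Technical coefficients a_ij = z_ij / X_j:
  a_FF = 72.5/725 = 0.10, a_SF = 181.25/725 = 0.25, a_UF = 253.75/725 = 0.35
  a_FS = 110/550 = 0.20, a_SS = 137.5/550 = 0.25, a_US = 192.5/550 = 0.35
  a_FU = 237.5/950 = 0.25, a_SU = 0/950 = 0.00, a_UU = 427.5/950 = 0.45
I − A =
  [   0.90    -0.20    -0.25]
  [  -0.25     0.75     0.00]
  [  -0.35    -0.35     0.55]
Cofactors of I−A, C_ij = (−1)^(i+j)·(minor ij) (rows/columns in the sector order above):
  C_11 = (0.75)(0.55) − (0.00)(-0.35) = 0.4125
  C_12 = −[(-0.25)(0.55) − (0.00)(-0.35)] = 0.1375
  C_13 = (-0.25)(-0.35) − (0.75)(-0.35) = 0.3500
  C_21 = −[(-0.20)(0.55) − (-0.25)(-0.35)] = 0.1975
  C_22 = (0.90)(0.55) − (-0.25)(-0.35) = 0.4075
  C_23 = −[(0.90)(-0.35) − (-0.20)(-0.35)] = 0.3850
  C_31 = (-0.20)(0.00) − (-0.25)(0.75) = 0.1875
  C_32 = −[(0.90)(0.00) − (-0.25)(-0.25)] = 0.0625
  C_33 = (0.90)(0.75) − (-0.20)(-0.25) = 0.6250
det(I−A) = Σ_j (I−A)_1j·C_1j = (0.90)(0.4125) + (-0.20)(0.1375) + (-0.25)(0.3500) = 0.25625
adj(I−A) = Cᵀ =
  [ 0.4125   0.1975   0.1875]
  [ 0.1375   0.4075   0.0625]
  [ 0.3500   0.3850   0.6250]
(I − A)⁻¹ = adj(I−A) / det(I−A) ≈
  [   1.6098     0.7707     0.7317]
  [   0.5366     1.5902     0.2439]
  [   1.3659     1.5024     2.4390]
x = (I − A)⁻¹ d = adj(I−A)·d / det(I−A), with det(I−A) = 0.25625:
  x_F = (0.4125·230 + 0.1975·220 + 0.1875·40) / 0.25625 = 145.825 / 0.25625 ≈ 569.07
  x_S = (0.1375·230 + 0.4075·220 + 0.0625·40) / 0.25625 = 123.775 / 0.25625 ≈ 483.02
  x_U = (0.3500·230 + 0.3850·220 + 0.6250·40) / 0.25625 = 190.20 / 0.25625 ≈ 742.24

x_F = 569.07, x_S = 483.02, x_U = 742.24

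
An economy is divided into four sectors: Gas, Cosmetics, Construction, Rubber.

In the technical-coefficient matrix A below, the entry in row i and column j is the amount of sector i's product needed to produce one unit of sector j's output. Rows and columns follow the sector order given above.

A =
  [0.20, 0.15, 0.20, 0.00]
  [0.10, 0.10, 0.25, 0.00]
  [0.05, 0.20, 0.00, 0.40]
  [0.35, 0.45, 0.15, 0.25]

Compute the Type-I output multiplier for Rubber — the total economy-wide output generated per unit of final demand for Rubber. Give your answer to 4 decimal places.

I − A =
  [   0.80    -0.15    -0.20     0.00]
  [  -0.10     0.90    -0.25     0.00]
  [  -0.05    -0.20     1.00    -0.40]
  [  -0.35    -0.45    -0.15     0.75]
Compute the cofactors C_ij = (−1)^(i+j)·(3×3 minor ij) of I−A; the adjugate is their transpose:
adj(I−A) = Cᵀ =
  [ 0.538500   0.169500   0.163125   0.087000]
  [ 0.113375   0.516500   0.165000   0.088000]
  [ 0.192750   0.290625   0.528750   0.282000]
  [ 0.357875   0.447125   0.280875   0.650125]
det(I−A) = Σ_j (I−A)_1j·C_1j = (0.80)(0.538500) + (-0.15)(0.113375) + (-0.20)(0.192750) + (0.00)(0.357875) = 0.37524375
(I − A)⁻¹ = adj(I−A) / det(I−A) ≈
  [   1.43507     0.45171     0.43472     0.23185]
  [   0.30214     1.37644     0.43971     0.23451]
  [   0.51367     0.77450     1.40908     0.75151]
  [   0.95371     1.19156     0.74851     1.73254]
The output multiplier for sector j is the column-j sum of the Leontief inverse (I − A)⁻¹ = adj(I−A) / det(I−A).
Column 4 of adj(I−A): (0.087000, 0.088000, 0.282000, 0.650125); det(I−A) = 0.37524375.
m_4 = (0.087000 + 0.088000 + 0.282000 + 0.650125) / 0.37524375 = 1.107125 / 0.37524375 ≈ 2.9504.

m_4 = 2.9504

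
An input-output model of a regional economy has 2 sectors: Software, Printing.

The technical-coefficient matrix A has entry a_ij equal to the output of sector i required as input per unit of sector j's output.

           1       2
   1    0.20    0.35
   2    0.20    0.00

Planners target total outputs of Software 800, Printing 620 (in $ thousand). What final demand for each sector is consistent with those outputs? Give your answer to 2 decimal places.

I − A =
  [   0.80    -0.35]
  [  -0.20     1.00]
d = (I − A) x:
  d_1 = (+0.80)·800 + (-0.35)·620 = 423.00
  d_2 = (-0.20)·800 + (+1.00)·620 = 460.00

d_1 = 423.00, d_2 = 460.00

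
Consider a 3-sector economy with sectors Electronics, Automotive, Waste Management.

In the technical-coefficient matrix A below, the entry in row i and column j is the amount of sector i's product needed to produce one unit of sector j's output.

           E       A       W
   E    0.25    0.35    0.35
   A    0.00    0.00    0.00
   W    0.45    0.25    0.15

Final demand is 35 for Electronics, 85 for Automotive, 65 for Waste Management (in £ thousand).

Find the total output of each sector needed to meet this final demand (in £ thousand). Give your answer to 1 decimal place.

x_E = 177.6, x_A = 85.0, x_W = 195.5

I − A =
  [   0.75    -0.35    -0.35]
  [   0.00     1.00     0.00]
  [  -0.45    -0.25     0.85]
Cofactors of I−A, C_ij = (−1)^(i+j)·(minor ij) (rows/columns in the sector order above):
  C_11 = (1.00)(0.85) − (0.00)(-0.25) = 0.8500
  C_12 = −[(0.00)(0.85) − (0.00)(-0.45)] = 0.0000
  C_13 = (0.00)(-0.25) − (1.00)(-0.45) = 0.4500
  C_21 = −[(-0.35)(0.85) − (-0.35)(-0.25)] = 0.3850
  C_22 = (0.75)(0.85) − (-0.35)(-0.45) = 0.4800
  C_23 = −[(0.75)(-0.25) − (-0.35)(-0.45)] = 0.3450
  C_31 = (-0.35)(0.00) − (-0.35)(1.00) = 0.3500
  C_32 = −[(0.75)(0.00) − (-0.35)(0.00)] = 0.0000
  C_33 = (0.75)(1.00) − (-0.35)(0.00) = 0.7500
det(I−A) = Σ_j (I−A)_1j·C_1j = (0.75)(0.8500) + (-0.35)(0.0000) + (-0.35)(0.4500) = 0.4800
adj(I−A) = Cᵀ =
  [ 0.8500   0.3850   0.3500]
  [ 0.0000   0.4800   0.0000]
  [ 0.4500   0.3450   0.7500]
(I − A)⁻¹ = adj(I−A) / det(I−A) ≈
  [   1.7708     0.8021     0.7292]
  [   0.0000     1.0000     0.0000]
  [   0.9375     0.7188     1.5625]
x = (I − A)⁻¹ d = adj(I−A)·d / det(I−A), with det(I−A) = 0.4800:
  x_E = (0.8500·35 + 0.3850·85 + 0.3500·65) / 0.4800 = 85.225 / 0.4800 ≈ 177.6
  x_A = (0.0000·35 + 0.4800·85 + 0.0000·65) / 0.4800 = 40.80 / 0.4800 = 85.0
  x_W = (0.4500·35 + 0.3450·85 + 0.7500·65) / 0.4800 = 93.825 / 0.4800 ≈ 195.5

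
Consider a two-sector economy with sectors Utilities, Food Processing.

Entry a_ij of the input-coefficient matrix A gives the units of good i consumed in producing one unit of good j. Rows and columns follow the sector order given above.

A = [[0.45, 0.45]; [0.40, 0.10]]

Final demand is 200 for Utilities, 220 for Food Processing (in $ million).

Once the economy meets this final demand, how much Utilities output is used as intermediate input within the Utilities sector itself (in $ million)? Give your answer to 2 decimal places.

z_11 = 398.57

I − A =
  [   0.55    -0.45]
  [  -0.40     0.90]
det(I−A) = (0.55)(0.90) − (-0.45)(-0.40) = 0.3150
adj(I−A) = [[0.90, 0.45], [0.40, 0.55]]
(I − A)⁻¹ = adj(I−A) / det(I−A) ≈
  [   2.8571     1.4286]
  [   1.2698     1.7460]
First solve x = (I − A)⁻¹ d = adj(I−A)·d / det(I−A); in particular x_1 = (0.90·200 + 0.45·220) / 0.3150 = 279.00 / 0.3150 ≈ 885.7143.
Intermediate flow from 1 to 1: z_11 = a_11 · x_1 = 0.45 × 279.00 / 0.3150 = 125.55 / 0.3150 ≈ 398.57.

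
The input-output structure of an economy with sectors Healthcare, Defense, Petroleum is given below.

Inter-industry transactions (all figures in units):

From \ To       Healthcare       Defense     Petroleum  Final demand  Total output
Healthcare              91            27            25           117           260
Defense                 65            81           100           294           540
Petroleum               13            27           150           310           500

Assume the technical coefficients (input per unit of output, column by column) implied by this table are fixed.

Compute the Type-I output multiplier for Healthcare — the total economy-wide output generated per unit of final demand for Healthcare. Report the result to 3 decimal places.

m_1 = 2.240

Technical coefficients a_ij = z_ij / X_j:
  a_11 = 91/260 = 0.35, a_21 = 65/260 = 0.25, a_31 = 13/260 = 0.05
  a_12 = 27/540 = 0.05, a_22 = 81/540 = 0.15, a_32 = 27/540 = 0.05
  a_13 = 25/500 = 0.05, a_23 = 100/500 = 0.20, a_33 = 150/500 = 0.30
I − A =
  [   0.65    -0.05    -0.05]
  [  -0.25     0.85    -0.20]
  [  -0.05    -0.05     0.70]
Cofactors of I−A, C_ij = (−1)^(i+j)·(minor ij) (rows/columns in the sector order above):
  C_11 = (0.85)(0.70) − (-0.20)(-0.05) = 0.5850
  C_12 = −[(-0.25)(0.70) − (-0.20)(-0.05)] = 0.1850
  C_13 = (-0.25)(-0.05) − (0.85)(-0.05) = 0.0550
  C_21 = −[(-0.05)(0.70) − (-0.05)(-0.05)] = 0.0375
  C_22 = (0.65)(0.70) − (-0.05)(-0.05) = 0.4525
  C_23 = −[(0.65)(-0.05) − (-0.05)(-0.05)] = 0.0350
  C_31 = (-0.05)(-0.20) − (-0.05)(0.85) = 0.0525
  C_32 = −[(0.65)(-0.20) − (-0.05)(-0.25)] = 0.1425
  C_33 = (0.65)(0.85) − (-0.05)(-0.25) = 0.5400
det(I−A) = Σ_j (I−A)_1j·C_1j = (0.65)(0.5850) + (-0.05)(0.1850) + (-0.05)(0.0550) = 0.36825
adj(I−A) = Cᵀ =
  [ 0.5850   0.0375   0.0525]
  [ 0.1850   0.4525   0.1425]
  [ 0.0550   0.0350   0.5400]
(I − A)⁻¹ = adj(I−A) / det(I−A) ≈
  [   1.5886     0.1018     0.1426]
  [   0.5024     1.2288     0.3870]
  [   0.1494     0.0950     1.4664]
The output multiplier for sector j is the column-j sum of the Leontief inverse (I − A)⁻¹ = adj(I−A) / det(I−A).
Column 1 of adj(I−A): (0.5850, 0.1850, 0.0550); det(I−A) = 0.36825.
m_1 = (0.5850 + 0.1850 + 0.0550) / 0.36825 = 0.825 / 0.36825 ≈ 2.240.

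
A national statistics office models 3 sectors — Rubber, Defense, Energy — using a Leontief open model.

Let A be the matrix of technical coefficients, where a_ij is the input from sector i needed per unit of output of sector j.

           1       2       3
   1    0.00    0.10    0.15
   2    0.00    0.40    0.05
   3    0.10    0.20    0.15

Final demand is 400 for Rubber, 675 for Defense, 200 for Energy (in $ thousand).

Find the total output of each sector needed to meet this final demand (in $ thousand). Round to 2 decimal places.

I − A =
  [   1.00    -0.10    -0.15]
  [   0.00     0.60    -0.05]
  [  -0.10    -0.20     0.85]
Cofactors of I−A, C_ij = (−1)^(i+j)·(minor ij) (rows/columns in the sector order above):
  C_11 = (0.60)(0.85) − (-0.05)(-0.20) = 0.5000
  C_12 = −[(0.00)(0.85) − (-0.05)(-0.10)] = 0.0050
  C_13 = (0.00)(-0.20) − (0.60)(-0.10) = 0.0600
  C_21 = −[(-0.10)(0.85) − (-0.15)(-0.20)] = 0.1150
  C_22 = (1.00)(0.85) − (-0.15)(-0.10) = 0.8350
  C_23 = −[(1.00)(-0.20) − (-0.10)(-0.10)] = 0.2100
  C_31 = (-0.10)(-0.05) − (-0.15)(0.60) = 0.0950
  C_32 = −[(1.00)(-0.05) − (-0.15)(0.00)] = 0.0500
  C_33 = (1.00)(0.60) − (-0.10)(0.00) = 0.6000
det(I−A) = Σ_j (I−A)_1j·C_1j = (1.00)(0.5000) + (-0.10)(0.0050) + (-0.15)(0.0600) = 0.4905
adj(I−A) = Cᵀ =
  [ 0.5000   0.1150   0.0950]
  [ 0.0050   0.8350   0.0500]
  [ 0.0600   0.2100   0.6000]
(I − A)⁻¹ = adj(I−A) / det(I−A) ≈
  [   1.0194     0.2345     0.1937]
  [   0.0102     1.7023     0.1019]
  [   0.1223     0.4281     1.2232]
x = (I − A)⁻¹ d = adj(I−A)·d / det(I−A), with det(I−A) = 0.4905:
  x_1 = (0.5000·400 + 0.1150·675 + 0.0950·200) / 0.4905 = 296.625 / 0.4905 ≈ 604.74
  x_2 = (0.0050·400 + 0.8350·675 + 0.0500·200) / 0.4905 = 575.625 / 0.4905 ≈ 1173.55
  x_3 = (0.0600·400 + 0.2100·675 + 0.6000·200) / 0.4905 = 285.75 / 0.4905 ≈ 582.57

x_1 = 604.74, x_2 = 1173.55, x_3 = 582.57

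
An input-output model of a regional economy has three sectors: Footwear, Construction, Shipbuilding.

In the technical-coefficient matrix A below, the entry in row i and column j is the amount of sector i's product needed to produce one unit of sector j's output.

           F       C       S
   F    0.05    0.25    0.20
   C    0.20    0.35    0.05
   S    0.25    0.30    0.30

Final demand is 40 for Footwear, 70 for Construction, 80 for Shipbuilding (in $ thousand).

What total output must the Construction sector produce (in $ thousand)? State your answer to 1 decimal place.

I − A =
  [   0.95    -0.25    -0.20]
  [  -0.20     0.65    -0.05]
  [  -0.25    -0.30     0.70]
Cofactors of I−A, C_ij = (−1)^(i+j)·(minor ij) (rows/columns in the sector order above):
  C_11 = (0.65)(0.70) − (-0.05)(-0.30) = 0.4400
  C_12 = −[(-0.20)(0.70) − (-0.05)(-0.25)] = 0.1525
  C_13 = (-0.20)(-0.30) − (0.65)(-0.25) = 0.2225
  C_21 = −[(-0.25)(0.70) − (-0.20)(-0.30)] = 0.2350
  C_22 = (0.95)(0.70) − (-0.20)(-0.25) = 0.6150
  C_23 = −[(0.95)(-0.30) − (-0.25)(-0.25)] = 0.3475
  C_31 = (-0.25)(-0.05) − (-0.20)(0.65) = 0.1425
  C_32 = −[(0.95)(-0.05) − (-0.20)(-0.20)] = 0.0875
  C_33 = (0.95)(0.65) − (-0.25)(-0.20) = 0.5675
det(I−A) = Σ_j (I−A)_1j·C_1j = (0.95)(0.4400) + (-0.25)(0.1525) + (-0.20)(0.2225) = 0.335375
adj(I−A) = Cᵀ =
  [ 0.4400   0.2350   0.1425]
  [ 0.1525   0.6150   0.0875]
  [ 0.2225   0.3475   0.5675]
(I − A)⁻¹ = adj(I−A) / det(I−A) ≈
  [   1.3120     0.7007     0.4249]
  [   0.4547     1.8338     0.2609]
  [   0.6634     1.0362     1.6921]
x = (I − A)⁻¹ d = adj(I−A)·d / det(I−A), with det(I−A) = 0.335375:
  x_F = (0.4400·40 + 0.2350·70 + 0.1425·80) / 0.335375 = 45.45 / 0.335375 ≈ 135.5
  x_C = (0.1525·40 + 0.6150·70 + 0.0875·80) / 0.335375 = 56.15 / 0.335375 ≈ 167.4
  x_S = (0.2225·40 + 0.3475·70 + 0.5675·80) / 0.335375 = 78.625 / 0.335375 ≈ 234.4

x_C = 167.4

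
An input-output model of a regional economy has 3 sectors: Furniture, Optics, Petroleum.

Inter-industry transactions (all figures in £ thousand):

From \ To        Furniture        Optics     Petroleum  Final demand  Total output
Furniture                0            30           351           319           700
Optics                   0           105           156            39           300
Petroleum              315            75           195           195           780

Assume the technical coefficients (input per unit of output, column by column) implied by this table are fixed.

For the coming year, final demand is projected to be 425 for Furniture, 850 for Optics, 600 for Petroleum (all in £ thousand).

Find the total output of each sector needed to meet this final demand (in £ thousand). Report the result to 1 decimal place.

Technical coefficients a_ij = z_ij / X_j:
  a_FF = 0/700 = 0.00, a_OF = 0/700 = 0.00, a_PF = 315/700 = 0.45
  a_FO = 30/300 = 0.10, a_OO = 105/300 = 0.35, a_PO = 75/300 = 0.25
  a_FP = 351/780 = 0.45, a_OP = 156/780 = 0.20, a_PP = 195/780 = 0.25
I − A =
  [   1.00    -0.10    -0.45]
  [   0.00     0.65    -0.20]
  [  -0.45    -0.25     0.75]
Cofactors of I−A, C_ij = (−1)^(i+j)·(minor ij) (rows/columns in the sector order above):
  C_11 = (0.65)(0.75) − (-0.20)(-0.25) = 0.4375
  C_12 = −[(0.00)(0.75) − (-0.20)(-0.45)] = 0.0900
  C_13 = (0.00)(-0.25) − (0.65)(-0.45) = 0.2925
  C_21 = −[(-0.10)(0.75) − (-0.45)(-0.25)] = 0.1875
  C_22 = (1.00)(0.75) − (-0.45)(-0.45) = 0.5475
  C_23 = −[(1.00)(-0.25) − (-0.10)(-0.45)] = 0.2950
  C_31 = (-0.10)(-0.20) − (-0.45)(0.65) = 0.3125
  C_32 = −[(1.00)(-0.20) − (-0.45)(0.00)] = 0.2000
  C_33 = (1.00)(0.65) − (-0.10)(0.00) = 0.6500
det(I−A) = Σ_j (I−A)_1j·C_1j = (1.00)(0.4375) + (-0.10)(0.0900) + (-0.45)(0.2925) = 0.296875
adj(I−A) = Cᵀ =
  [ 0.4375   0.1875   0.3125]
  [ 0.0900   0.5475   0.2000]
  [ 0.2925   0.2950   0.6500]
(I − A)⁻¹ = adj(I−A) / det(I−A) ≈
  [   1.4737     0.6316     1.0526]
  [   0.3032     1.8442     0.6737]
  [   0.9853     0.9937     2.1895]
x = (I − A)⁻¹ d = adj(I−A)·d / det(I−A), with det(I−A) = 0.296875:
  x_F = (0.4375·425 + 0.1875·850 + 0.3125·600) / 0.296875 = 532.8125 / 0.296875 ≈ 1794.7
  x_O = (0.0900·425 + 0.5475·850 + 0.2000·600) / 0.296875 = 623.625 / 0.296875 ≈ 2100.6
  x_P = (0.2925·425 + 0.2950·850 + 0.6500·600) / 0.296875 = 765.0625 / 0.296875 ≈ 2577.1

x_F = 1794.7, x_O = 2100.6, x_P = 2577.1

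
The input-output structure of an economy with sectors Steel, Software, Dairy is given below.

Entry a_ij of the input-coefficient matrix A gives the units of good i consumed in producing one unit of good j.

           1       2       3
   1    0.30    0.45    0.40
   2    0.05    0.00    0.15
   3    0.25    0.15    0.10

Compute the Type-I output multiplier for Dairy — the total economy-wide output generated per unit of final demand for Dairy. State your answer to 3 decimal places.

I − A =
  [   0.70    -0.45    -0.40]
  [  -0.05     1.00    -0.15]
  [  -0.25    -0.15     0.90]
Cofactors of I−A, C_ij = (−1)^(i+j)·(minor ij) (rows/columns in the sector order above):
  C_11 = (1.00)(0.90) − (-0.15)(-0.15) = 0.8775
  C_12 = −[(-0.05)(0.90) − (-0.15)(-0.25)] = 0.0825
  C_13 = (-0.05)(-0.15) − (1.00)(-0.25) = 0.2575
  C_21 = −[(-0.45)(0.90) − (-0.40)(-0.15)] = 0.4650
  C_22 = (0.70)(0.90) − (-0.40)(-0.25) = 0.5300
  C_23 = −[(0.70)(-0.15) − (-0.45)(-0.25)] = 0.2175
  C_31 = (-0.45)(-0.15) − (-0.40)(1.00) = 0.4675
  C_32 = −[(0.70)(-0.15) − (-0.40)(-0.05)] = 0.1250
  C_33 = (0.70)(1.00) − (-0.45)(-0.05) = 0.6775
det(I−A) = Σ_j (I−A)_1j·C_1j = (0.70)(0.8775) + (-0.45)(0.0825) + (-0.40)(0.2575) = 0.474125
adj(I−A) = Cᵀ =
  [ 0.8775   0.4650   0.4675]
  [ 0.0825   0.5300   0.1250]
  [ 0.2575   0.2175   0.6775]
(I − A)⁻¹ = adj(I−A) / det(I−A) ≈
  [   1.8508     0.9808     0.9860]
  [   0.1740     1.1178     0.2636]
  [   0.5431     0.4587     1.4289]
The output multiplier for sector j is the column-j sum of the Leontief inverse (I − A)⁻¹ = adj(I−A) / det(I−A).
Column 3 of adj(I−A): (0.4675, 0.1250, 0.6775); det(I−A) = 0.474125.
m_3 = (0.4675 + 0.1250 + 0.6775) / 0.474125 = 1.27 / 0.474125 ≈ 2.679.

m_3 = 2.679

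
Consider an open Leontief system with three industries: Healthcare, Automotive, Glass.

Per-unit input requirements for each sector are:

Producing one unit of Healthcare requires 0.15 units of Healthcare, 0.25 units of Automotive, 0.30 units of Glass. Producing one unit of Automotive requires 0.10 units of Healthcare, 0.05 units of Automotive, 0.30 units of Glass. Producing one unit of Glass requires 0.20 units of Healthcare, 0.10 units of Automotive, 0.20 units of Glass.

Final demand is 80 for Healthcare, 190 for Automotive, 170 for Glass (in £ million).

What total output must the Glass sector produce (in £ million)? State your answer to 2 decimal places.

x_3 = 410.99

I − A =
  [   0.85    -0.10    -0.20]
  [  -0.25     0.95    -0.10]
  [  -0.30    -0.30     0.80]
Cofactors of I−A, C_ij = (−1)^(i+j)·(minor ij) (rows/columns in the sector order above):
  C_11 = (0.95)(0.80) − (-0.10)(-0.30) = 0.7300
  C_12 = −[(-0.25)(0.80) − (-0.10)(-0.30)] = 0.2300
  C_13 = (-0.25)(-0.30) − (0.95)(-0.30) = 0.3600
  C_21 = −[(-0.10)(0.80) − (-0.20)(-0.30)] = 0.1400
  C_22 = (0.85)(0.80) − (-0.20)(-0.30) = 0.6200
  C_23 = −[(0.85)(-0.30) − (-0.10)(-0.30)] = 0.2850
  C_31 = (-0.10)(-0.10) − (-0.20)(0.95) = 0.2000
  C_32 = −[(0.85)(-0.10) − (-0.20)(-0.25)] = 0.1350
  C_33 = (0.85)(0.95) − (-0.10)(-0.25) = 0.7825
det(I−A) = Σ_j (I−A)_1j·C_1j = (0.85)(0.7300) + (-0.10)(0.2300) + (-0.20)(0.3600) = 0.5255
adj(I−A) = Cᵀ =
  [ 0.7300   0.1400   0.2000]
  [ 0.2300   0.6200   0.1350]
  [ 0.3600   0.2850   0.7825]
(I − A)⁻¹ = adj(I−A) / det(I−A) ≈
  [   1.3892     0.2664     0.3806]
  [   0.4377     1.1798     0.2569]
  [   0.6851     0.5423     1.4891]
x = (I − A)⁻¹ d = adj(I−A)·d / det(I−A), with det(I−A) = 0.5255:
  x_1 = (0.7300·80 + 0.1400·190 + 0.2000·170) / 0.5255 = 119.00 / 0.5255 ≈ 226.45
  x_2 = (0.2300·80 + 0.6200·190 + 0.1350·170) / 0.5255 = 159.15 / 0.5255 ≈ 302.85
  x_3 = (0.3600·80 + 0.2850·190 + 0.7825·170) / 0.5255 = 215.975 / 0.5255 ≈ 410.99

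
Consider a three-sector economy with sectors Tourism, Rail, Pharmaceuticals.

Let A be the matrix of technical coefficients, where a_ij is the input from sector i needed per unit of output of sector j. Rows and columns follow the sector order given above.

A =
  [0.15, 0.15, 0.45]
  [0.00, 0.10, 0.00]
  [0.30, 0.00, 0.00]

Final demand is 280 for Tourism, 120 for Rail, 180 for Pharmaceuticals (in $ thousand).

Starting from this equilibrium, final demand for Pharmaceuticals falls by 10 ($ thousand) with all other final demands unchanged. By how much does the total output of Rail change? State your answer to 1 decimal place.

I − A =
  [   0.85    -0.15    -0.45]
  [   0.00     0.90     0.00]
  [  -0.30     0.00     1.00]
Cofactors of I−A, C_ij = (−1)^(i+j)·(minor ij) (rows/columns in the sector order above):
  C_11 = (0.90)(1.00) − (0.00)(0.00) = 0.9000
  C_12 = −[(0.00)(1.00) − (0.00)(-0.30)] = 0.0000
  C_13 = (0.00)(0.00) − (0.90)(-0.30) = 0.2700
  C_21 = −[(-0.15)(1.00) − (-0.45)(0.00)] = 0.1500
  C_22 = (0.85)(1.00) − (-0.45)(-0.30) = 0.7150
  C_23 = −[(0.85)(0.00) − (-0.15)(-0.30)] = 0.0450
  C_31 = (-0.15)(0.00) − (-0.45)(0.90) = 0.4050
  C_32 = −[(0.85)(0.00) − (-0.45)(0.00)] = 0.0000
  C_33 = (0.85)(0.90) − (-0.15)(0.00) = 0.7650
det(I−A) = Σ_j (I−A)_1j·C_1j = (0.85)(0.9000) + (-0.15)(0.0000) + (-0.45)(0.2700) = 0.6435
adj(I−A) = Cᵀ =
  [ 0.9000   0.1500   0.4050]
  [ 0.0000   0.7150   0.0000]
  [ 0.2700   0.0450   0.7650]
(I − A)⁻¹ = adj(I−A) / det(I−A) ≈
  [   1.3986     0.2331     0.6294]
  [   0.0000     1.1111     0.0000]
  [   0.4196     0.0699     1.1888]
Δx = (I − A)⁻¹ Δd with Δd having -10 in the Pharmaceuticals component and 0 elsewhere.
So Δx_R = L_RP · (-10), where L_RP = adj(I−A)_RP / det(I−A) = 0.0000 / 0.6435.
Δx_R = 0.0000 × (-10) / 0.6435 = 0.00 / 0.6435 = 0.0.

Δx_R = 0.0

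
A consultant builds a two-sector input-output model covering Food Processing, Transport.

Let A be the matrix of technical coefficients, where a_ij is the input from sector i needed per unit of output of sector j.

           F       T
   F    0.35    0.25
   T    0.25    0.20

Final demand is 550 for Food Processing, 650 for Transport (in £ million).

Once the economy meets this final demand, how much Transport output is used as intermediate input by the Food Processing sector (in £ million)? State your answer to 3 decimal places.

z_TF = 329.235

I − A =
  [   0.65    -0.25]
  [  -0.25     0.80]
det(I−A) = (0.65)(0.80) − (-0.25)(-0.25) = 0.4575
adj(I−A) = [[0.80, 0.25], [0.25, 0.65]]
(I − A)⁻¹ = adj(I−A) / det(I−A) ≈
  [   1.7486     0.5464]
  [   0.5464     1.4208]
First solve x = (I − A)⁻¹ d = adj(I−A)·d / det(I−A); in particular x_F = (0.80·550 + 0.25·650) / 0.4575 = 602.50 / 0.4575 ≈ 1316.93989.
Intermediate flow from T to F: z_TF = a_TF · x_F = 0.25 × 602.50 / 0.4575 = 150.625 / 0.4575 ≈ 329.235.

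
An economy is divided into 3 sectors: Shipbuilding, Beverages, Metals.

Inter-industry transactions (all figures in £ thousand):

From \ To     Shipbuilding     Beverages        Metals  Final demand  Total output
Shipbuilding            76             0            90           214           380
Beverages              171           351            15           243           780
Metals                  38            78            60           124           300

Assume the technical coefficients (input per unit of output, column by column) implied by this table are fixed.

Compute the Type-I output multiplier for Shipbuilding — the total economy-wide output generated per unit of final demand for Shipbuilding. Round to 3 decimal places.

Technical coefficients a_ij = z_ij / X_j:
  a_SS = 76/380 = 0.20, a_BS = 171/380 = 0.45, a_MS = 38/380 = 0.10
  a_SB = 0/780 = 0.00, a_BB = 351/780 = 0.45, a_MB = 78/780 = 0.10
  a_SM = 90/300 = 0.30, a_BM = 15/300 = 0.05, a_MM = 60/300 = 0.20
I − A =
  [   0.80     0.00    -0.30]
  [  -0.45     0.55    -0.05]
  [  -0.10    -0.10     0.80]
Cofactors of I−A, C_ij = (−1)^(i+j)·(minor ij) (rows/columns in the sector order above):
  C_11 = (0.55)(0.80) − (-0.05)(-0.10) = 0.4350
  C_12 = −[(-0.45)(0.80) − (-0.05)(-0.10)] = 0.3650
  C_13 = (-0.45)(-0.10) − (0.55)(-0.10) = 0.1000
  C_21 = −[(0.00)(0.80) − (-0.30)(-0.10)] = 0.0300
  C_22 = (0.80)(0.80) − (-0.30)(-0.10) = 0.6100
  C_23 = −[(0.80)(-0.10) − (0.00)(-0.10)] = 0.0800
  C_31 = (0.00)(-0.05) − (-0.30)(0.55) = 0.1650
  C_32 = −[(0.80)(-0.05) − (-0.30)(-0.45)] = 0.1750
  C_33 = (0.80)(0.55) − (0.00)(-0.45) = 0.4400
det(I−A) = Σ_j (I−A)_1j·C_1j = (0.80)(0.4350) + (0.00)(0.3650) + (-0.30)(0.1000) = 0.3180
adj(I−A) = Cᵀ =
  [ 0.4350   0.0300   0.1650]
  [ 0.3650   0.6100   0.1750]
  [ 0.1000   0.0800   0.4400]
(I − A)⁻¹ = adj(I−A) / det(I−A) ≈
  [   1.3679     0.0943     0.5189]
  [   1.1478     1.9182     0.5503]
  [   0.3145     0.2516     1.3836]
The output multiplier for sector j is the column-j sum of the Leontief inverse (I − A)⁻¹ = adj(I−A) / det(I−A).
Column S of adj(I−A): (0.4350, 0.3650, 0.1000); det(I−A) = 0.3180.
m_S = (0.4350 + 0.3650 + 0.1000) / 0.3180 = 0.90 / 0.3180 ≈ 2.830.

m_S = 2.830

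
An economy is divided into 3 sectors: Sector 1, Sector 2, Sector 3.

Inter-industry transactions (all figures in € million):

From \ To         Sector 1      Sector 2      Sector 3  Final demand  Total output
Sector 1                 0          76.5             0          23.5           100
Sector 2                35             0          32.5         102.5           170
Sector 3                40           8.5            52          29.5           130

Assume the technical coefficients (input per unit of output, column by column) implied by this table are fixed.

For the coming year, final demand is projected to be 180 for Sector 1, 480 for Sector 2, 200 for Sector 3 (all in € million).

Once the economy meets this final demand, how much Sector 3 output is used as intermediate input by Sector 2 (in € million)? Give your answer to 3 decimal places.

Technical coefficients a_ij = z_ij / X_j:
  a_11 = 0/100 = 0.00, a_21 = 35/100 = 0.35, a_31 = 40/100 = 0.40
  a_12 = 76.5/170 = 0.45, a_22 = 0/170 = 0.00, a_32 = 8.5/170 = 0.05
  a_13 = 0/130 = 0.00, a_23 = 32.5/130 = 0.25, a_33 = 52/130 = 0.40
I − A =
  [   1.00    -0.45     0.00]
  [  -0.35     1.00    -0.25]
  [  -0.40    -0.05     0.60]
Cofactors of I−A, C_ij = (−1)^(i+j)·(minor ij) (rows/columns in the sector order above):
  C_11 = (1.00)(0.60) − (-0.25)(-0.05) = 0.5875
  C_12 = −[(-0.35)(0.60) − (-0.25)(-0.40)] = 0.3100
  C_13 = (-0.35)(-0.05) − (1.00)(-0.40) = 0.4175
  C_21 = −[(-0.45)(0.60) − (0.00)(-0.05)] = 0.2700
  C_22 = (1.00)(0.60) − (0.00)(-0.40) = 0.6000
  C_23 = −[(1.00)(-0.05) − (-0.45)(-0.40)] = 0.2300
  C_31 = (-0.45)(-0.25) − (0.00)(1.00) = 0.1125
  C_32 = −[(1.00)(-0.25) − (0.00)(-0.35)] = 0.2500
  C_33 = (1.00)(1.00) − (-0.45)(-0.35) = 0.8425
det(I−A) = Σ_j (I−A)_1j·C_1j = (1.00)(0.5875) + (-0.45)(0.3100) + (0.00)(0.4175) = 0.4480
adj(I−A) = Cᵀ =
  [ 0.5875   0.2700   0.1125]
  [ 0.3100   0.6000   0.2500]
  [ 0.4175   0.2300   0.8425]
(I − A)⁻¹ = adj(I−A) / det(I−A) ≈
  [   1.3114     0.6027     0.2511]
  [   0.6920     1.3393     0.5580]
  [   0.9319     0.5134     1.8806]
First solve x = (I − A)⁻¹ d = adj(I−A)·d / det(I−A); in particular x_2 = (0.3100·180 + 0.6000·480 + 0.2500·200) / 0.4480 = 393.80 / 0.4480 ≈ 879.01786.
Intermediate flow from 3 to 2: z_32 = a_32 · x_2 = 0.05 × 393.80 / 0.4480 = 19.69 / 0.4480 ≈ 43.951.

z_32 = 43.951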